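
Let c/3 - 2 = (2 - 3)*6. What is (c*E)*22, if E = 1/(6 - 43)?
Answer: 264/37 ≈ 7.1351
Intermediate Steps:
c = -12 (c = 6 + 3*((2 - 3)*6) = 6 + 3*(-1*6) = 6 + 3*(-6) = 6 - 18 = -12)
E = -1/37 (E = 1/(-37) = -1/37 ≈ -0.027027)
(c*E)*22 = -12*(-1/37)*22 = (12/37)*22 = 264/37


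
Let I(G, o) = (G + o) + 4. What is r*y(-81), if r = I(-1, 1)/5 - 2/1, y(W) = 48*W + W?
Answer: 23814/5 ≈ 4762.8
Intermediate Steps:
I(G, o) = 4 + G + o
y(W) = 49*W
r = -6/5 (r = (4 - 1 + 1)/5 - 2/1 = 4*(⅕) - 2*1 = ⅘ - 2 = -6/5 ≈ -1.2000)
r*y(-81) = -294*(-81)/5 = -6/5*(-3969) = 23814/5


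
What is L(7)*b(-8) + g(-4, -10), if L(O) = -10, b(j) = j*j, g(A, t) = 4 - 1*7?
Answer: -643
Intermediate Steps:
g(A, t) = -3 (g(A, t) = 4 - 7 = -3)
b(j) = j**2
L(7)*b(-8) + g(-4, -10) = -10*(-8)**2 - 3 = -10*64 - 3 = -640 - 3 = -643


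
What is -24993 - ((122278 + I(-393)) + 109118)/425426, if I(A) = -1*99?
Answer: -10632903315/425426 ≈ -24994.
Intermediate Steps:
I(A) = -99
-24993 - ((122278 + I(-393)) + 109118)/425426 = -24993 - ((122278 - 99) + 109118)/425426 = -24993 - (122179 + 109118)/425426 = -24993 - 231297/425426 = -10632903315/425426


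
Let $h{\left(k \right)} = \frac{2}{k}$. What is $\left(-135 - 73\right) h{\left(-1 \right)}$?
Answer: $416$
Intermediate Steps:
$\left(-135 - 73\right) h{\left(-1 \right)} = \left(-135 - 73\right) \frac{2}{-1} = - 208 \cdot 2 \left(-1\right) = \left(-208\right) \left(-2\right) = 416$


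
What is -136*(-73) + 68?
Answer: 9996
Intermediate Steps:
-136*(-73) + 68 = 9928 + 68 = 9996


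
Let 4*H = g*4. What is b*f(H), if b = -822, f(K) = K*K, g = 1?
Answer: -822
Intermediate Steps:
H = 1 (H = (1*4)/4 = (¼)*4 = 1)
f(K) = K²
b*f(H) = -822*1² = -822*1 = -822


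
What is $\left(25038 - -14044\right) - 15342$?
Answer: $23740$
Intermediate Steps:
$\left(25038 - -14044\right) - 15342 = \left(25038 + 14044\right) - 15342 = 39082 - 15342 = 23740$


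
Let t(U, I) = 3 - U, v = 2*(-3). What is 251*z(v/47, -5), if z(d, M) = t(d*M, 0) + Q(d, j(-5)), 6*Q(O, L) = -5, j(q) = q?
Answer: 108181/282 ≈ 383.62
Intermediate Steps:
v = -6
Q(O, L) = -⅚ (Q(O, L) = (⅙)*(-5) = -⅚)
z(d, M) = 13/6 - M*d (z(d, M) = (3 - d*M) - ⅚ = (3 - M*d) - ⅚ = 13/6 - M*d)
251*z(v/47, -5) = 251*(13/6 - 1*(-5)*(-6/47)) = 251*(13/6 - 30/47) = 251*(431/282) = 108181/282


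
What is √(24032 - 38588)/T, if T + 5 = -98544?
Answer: -2*I*√3639/98549 ≈ -0.0012242*I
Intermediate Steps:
T = -98549 (T = -5 - 98544 = -98549)
√(24032 - 38588)/T = √(24032 - 38588)/(-98549) = √(-14556)*(-1/98549) = (2*I*√3639)*(-1/98549) = -2*I*√3639/98549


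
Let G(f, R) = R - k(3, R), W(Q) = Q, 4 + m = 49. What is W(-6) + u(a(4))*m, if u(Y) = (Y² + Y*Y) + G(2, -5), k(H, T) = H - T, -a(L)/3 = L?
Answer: 12369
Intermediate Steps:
m = 45 (m = -4 + 49 = 45)
a(L) = -3*L
G(f, R) = -3 + 2*R (G(f, R) = R - (3 - R) = R + (-3 + R) = -3 + 2*R)
u(Y) = -13 + 2*Y² (u(Y) = (Y² + Y*Y) + (-3 + 2*(-5)) = (Y² + Y²) + (-3 - 10) = 2*Y² - 13 = -13 + 2*Y²)
W(-6) + u(a(4))*m = -6 + (-13 + 2*(-3*4)²)*45 = -6 + (-13 + 2*(-12)²)*45 = -6 + (-13 + 2*144)*45 = -6 + (-13 + 288)*45 = -6 + 275*45 = -6 + 12375 = 12369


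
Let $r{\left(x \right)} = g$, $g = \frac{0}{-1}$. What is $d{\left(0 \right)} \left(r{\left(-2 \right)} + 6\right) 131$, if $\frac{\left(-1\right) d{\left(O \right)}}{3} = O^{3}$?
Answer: $0$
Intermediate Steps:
$d{\left(O \right)} = - 3 O^{3}$
$g = 0$ ($g = 0 \left(-1\right) = 0$)
$r{\left(x \right)} = 0$
$d{\left(0 \right)} \left(r{\left(-2 \right)} + 6\right) 131 = - 3 \cdot 0^{3} \left(0 + 6\right) 131 = \left(-3\right) 0 \cdot 6 \cdot 131 = 0 \cdot 6 \cdot 131 = 0 \cdot 131 = 0$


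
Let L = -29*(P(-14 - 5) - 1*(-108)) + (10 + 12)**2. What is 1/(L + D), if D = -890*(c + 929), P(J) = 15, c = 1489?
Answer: -1/2155103 ≈ -4.6402e-7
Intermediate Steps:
D = -2152020 (D = -890*(1489 + 929) = -890*2418 = -2152020)
L = -3083 (L = -29*(15 - 1*(-108)) + (10 + 12)**2 = -29*(15 + 108) + 22**2 = -29*123 + 484 = -3567 + 484 = -3083)
1/(L + D) = 1/(-3083 - 2152020) = 1/(-2155103) = -1/2155103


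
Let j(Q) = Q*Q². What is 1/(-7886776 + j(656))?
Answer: 1/274413640 ≈ 3.6441e-9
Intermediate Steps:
j(Q) = Q³
1/(-7886776 + j(656)) = 1/(-7886776 + 656³) = 1/(-7886776 + 282300416) = 1/274413640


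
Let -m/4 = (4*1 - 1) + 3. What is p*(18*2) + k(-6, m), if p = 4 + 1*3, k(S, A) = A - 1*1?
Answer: 227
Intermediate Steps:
m = -24 (m = -4*((4*1 - 1) + 3) = -4*((4 - 1) + 3) = -4*(3 + 3) = -4*6 = -24)
k(S, A) = -1 + A (k(S, A) = A - 1 = -1 + A)
p = 7 (p = 4 + 3 = 7)
p*(18*2) + k(-6, m) = 7*(18*2) + (-1 - 24) = 7*36 - 25 = 252 - 25 = 227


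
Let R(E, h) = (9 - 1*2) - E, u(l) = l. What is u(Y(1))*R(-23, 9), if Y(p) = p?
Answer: 30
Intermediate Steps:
R(E, h) = 7 - E (R(E, h) = (9 - 2) - E = 7 - E)
u(Y(1))*R(-23, 9) = 1*(7 - 1*(-23)) = 1*(7 + 23) = 1*30 = 30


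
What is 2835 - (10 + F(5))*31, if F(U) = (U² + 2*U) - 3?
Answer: 1533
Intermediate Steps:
F(U) = -3 + U² + 2*U
2835 - (10 + F(5))*31 = 2835 - (10 + (-3 + 5² + 2*5))*31 = 2835 - (10 + (-3 + 25 + 10))*31 = 2835 - (10 + 32)*31 = 2835 - 42*31 = 2835 - 1*1302 = 2835 - 1302 = 1533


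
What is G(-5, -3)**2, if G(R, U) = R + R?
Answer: 100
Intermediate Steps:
G(R, U) = 2*R
G(-5, -3)**2 = (2*(-5))**2 = (-10)**2 = 100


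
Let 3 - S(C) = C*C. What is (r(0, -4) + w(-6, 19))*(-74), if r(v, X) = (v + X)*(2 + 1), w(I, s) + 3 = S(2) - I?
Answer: 740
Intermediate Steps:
S(C) = 3 - C² (S(C) = 3 - C*C = 3 - C²)
w(I, s) = -4 - I (w(I, s) = -3 + ((3 - 1*2²) - I) = -3 + ((3 - 1*4) - I) = -3 + ((3 - 4) - I) = -3 + (-1 - I) = -4 - I)
r(v, X) = 3*X + 3*v (r(v, X) = (X + v)*3 = 3*X + 3*v)
(r(0, -4) + w(-6, 19))*(-74) = ((3*(-4) + 3*0) + (-4 - 1*(-6)))*(-74) = ((-12 + 0) + (-4 + 6))*(-74) = (-12 + 2)*(-74) = -10*(-74) = 740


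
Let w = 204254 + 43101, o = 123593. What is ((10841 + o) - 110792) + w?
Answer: 270997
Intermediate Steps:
w = 247355
((10841 + o) - 110792) + w = ((10841 + 123593) - 110792) + 247355 = (134434 - 110792) + 247355 = 23642 + 247355 = 270997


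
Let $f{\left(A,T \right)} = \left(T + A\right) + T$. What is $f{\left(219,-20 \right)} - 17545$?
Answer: $-17366$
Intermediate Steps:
$f{\left(A,T \right)} = A + 2 T$ ($f{\left(A,T \right)} = \left(A + T\right) + T = A + 2 T$)
$f{\left(219,-20 \right)} - 17545 = \left(219 + 2 \left(-20\right)\right) - 17545 = \left(219 - 40\right) - 17545 = 179 - 17545 = -17366$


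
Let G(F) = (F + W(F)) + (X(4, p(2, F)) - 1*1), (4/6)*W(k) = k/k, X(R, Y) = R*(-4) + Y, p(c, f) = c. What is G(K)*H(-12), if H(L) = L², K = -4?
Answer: -2520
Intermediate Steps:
X(R, Y) = Y - 4*R (X(R, Y) = -4*R + Y = Y - 4*R)
W(k) = 3/2 (W(k) = 3*(k/k)/2 = (3/2)*1 = 3/2)
G(F) = -27/2 + F (G(F) = (F + 3/2) + ((2 - 4*4) - 1*1) = (3/2 + F) + ((2 - 16) - 1) = (3/2 + F) + (-14 - 1) = (3/2 + F) - 15 = -27/2 + F)
G(K)*H(-12) = (-27/2 - 4)*(-12)² = -35/2*144 = -2520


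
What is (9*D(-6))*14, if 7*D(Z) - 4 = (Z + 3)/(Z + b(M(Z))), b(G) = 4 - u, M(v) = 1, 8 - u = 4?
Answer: 81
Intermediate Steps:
u = 4 (u = 8 - 1*4 = 8 - 4 = 4)
b(G) = 0 (b(G) = 4 - 1*4 = 4 - 4 = 0)
D(Z) = 4/7 + (3 + Z)/(7*Z) (D(Z) = 4/7 + ((Z + 3)/(Z + 0))/7 = 4/7 + ((3 + Z)/Z)/7 = 4/7 + (3 + Z)/(7*Z))
(9*D(-6))*14 = (9*((1/7)*(3 + 5*(-6))/(-6)))*14 = (9*((1/7)*(-1/6)*(3 - 30)))*14 = (9*((1/7)*(-1/6)*(-27)))*14 = (9*(9/14))*14 = (81/14)*14 = 81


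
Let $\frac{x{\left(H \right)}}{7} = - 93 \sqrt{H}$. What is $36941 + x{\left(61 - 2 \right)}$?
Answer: $36941 - 651 \sqrt{59} \approx 31941.0$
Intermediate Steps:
$x{\left(H \right)} = - 651 \sqrt{H}$ ($x{\left(H \right)} = 7 \left(- 93 \sqrt{H}\right) = - 651 \sqrt{H}$)
$36941 + x{\left(61 - 2 \right)} = 36941 - 651 \sqrt{61 - 2} = 36941 - 651 \sqrt{59}$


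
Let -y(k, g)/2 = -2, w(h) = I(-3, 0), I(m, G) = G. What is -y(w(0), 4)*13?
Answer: -52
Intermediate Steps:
w(h) = 0
y(k, g) = 4 (y(k, g) = -2*(-2) = 4)
-y(w(0), 4)*13 = -1*4*13 = -4*13 = -52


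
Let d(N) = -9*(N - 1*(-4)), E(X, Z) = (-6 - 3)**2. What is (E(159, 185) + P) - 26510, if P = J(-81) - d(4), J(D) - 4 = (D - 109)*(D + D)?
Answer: 4427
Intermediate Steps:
E(X, Z) = 81 (E(X, Z) = (-9)**2 = 81)
J(D) = 4 + 2*D*(-109 + D) (J(D) = 4 + (D - 109)*(D + D) = 4 + (-109 + D)*(2*D) = 4 + 2*D*(-109 + D))
d(N) = -36 - 9*N (d(N) = -9*(N + 4) = -9*(4 + N) = -36 - 9*N)
P = 30856 (P = (4 - 218*(-81) + 2*(-81)**2) - (-36 - 9*4) = (4 + 17658 + 2*6561) - (-36 - 36) = (4 + 17658 + 13122) - 1*(-72) = 30784 + 72 = 30856)
(E(159, 185) + P) - 26510 = (81 + 30856) - 26510 = 30937 - 26510 = 4427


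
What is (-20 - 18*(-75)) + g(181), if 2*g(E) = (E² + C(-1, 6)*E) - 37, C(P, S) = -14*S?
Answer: 10090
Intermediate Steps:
g(E) = -37/2 + E²/2 - 42*E (g(E) = ((E² + (-14*6)*E) - 37)/2 = ((E² - 84*E) - 37)/2 = (-37 + E² - 84*E)/2 = -37/2 + E²/2 - 42*E)
(-20 - 18*(-75)) + g(181) = (-20 - 18*(-75)) + (-37/2 + (½)*181² - 42*181) = (-20 + 1350) + (-37/2 + (½)*32761 - 7602) = 1330 + (-37/2 + 32761/2 - 7602) = 1330 + 8760 = 10090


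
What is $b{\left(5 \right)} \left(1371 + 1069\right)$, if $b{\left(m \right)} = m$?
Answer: $12200$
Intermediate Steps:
$b{\left(5 \right)} \left(1371 + 1069\right) = 5 \left(1371 + 1069\right) = 5 \cdot 2440 = 12200$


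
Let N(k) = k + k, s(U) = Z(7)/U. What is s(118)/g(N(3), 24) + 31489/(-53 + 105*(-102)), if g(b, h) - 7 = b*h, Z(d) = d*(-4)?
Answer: -280686183/95887567 ≈ -2.9272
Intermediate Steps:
Z(d) = -4*d
s(U) = -28/U (s(U) = (-4*7)/U = -28/U)
N(k) = 2*k
g(b, h) = 7 + b*h
s(118)/g(N(3), 24) + 31489/(-53 + 105*(-102)) = (-28/118)/(7 + (2*3)*24) + 31489/(-53 + 105*(-102)) = (-28*1/118)/(7 + 6*24) + 31489/(-53 - 10710) = -14/(59*(7 + 144)) + 31489/(-10763) = -14/59/151 + 31489*(-1/10763) = -14/59*1/151 - 31489/10763 = -14/8909 - 31489/10763 = -280686183/95887567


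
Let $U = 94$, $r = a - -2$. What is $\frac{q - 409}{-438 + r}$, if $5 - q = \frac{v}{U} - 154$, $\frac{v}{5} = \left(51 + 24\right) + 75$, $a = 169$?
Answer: $\frac{12125}{12549} \approx 0.96621$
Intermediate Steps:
$v = 750$ ($v = 5 \left(\left(51 + 24\right) + 75\right) = 5 \left(75 + 75\right) = 5 \cdot 150 = 750$)
$r = 171$ ($r = 169 - -2 = 169 + 2 = 171$)
$q = \frac{7098}{47}$ ($q = 5 - \left(\frac{750}{94} - 154\right) = 5 - \left(750 \cdot \frac{1}{94} - 154\right) = 5 - \left(\frac{375}{47} - 154\right) = 5 - - \frac{6863}{47} = 5 + \frac{6863}{47} = \frac{7098}{47} \approx 151.02$)
$\frac{q - 409}{-438 + r} = \frac{\frac{7098}{47} - 409}{-438 + 171} = - \frac{12125}{47 \left(-267\right)} = \left(- \frac{12125}{47}\right) \left(- \frac{1}{267}\right) = \frac{12125}{12549}$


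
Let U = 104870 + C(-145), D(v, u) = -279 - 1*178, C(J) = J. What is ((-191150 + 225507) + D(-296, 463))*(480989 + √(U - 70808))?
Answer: 16305527100 + 33900*√33917 ≈ 1.6312e+10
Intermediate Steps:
D(v, u) = -457 (D(v, u) = -279 - 178 = -457)
U = 104725 (U = 104870 - 145 = 104725)
((-191150 + 225507) + D(-296, 463))*(480989 + √(U - 70808)) = ((-191150 + 225507) - 457)*(480989 + √(104725 - 70808)) = (34357 - 457)*(480989 + √33917) = 33900*(480989 + √33917) = 16305527100 + 33900*√33917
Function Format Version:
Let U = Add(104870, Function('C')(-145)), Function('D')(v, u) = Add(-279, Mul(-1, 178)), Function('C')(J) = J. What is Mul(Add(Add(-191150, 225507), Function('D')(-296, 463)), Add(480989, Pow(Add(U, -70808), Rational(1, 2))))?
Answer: Add(16305527100, Mul(33900, Pow(33917, Rational(1, 2)))) ≈ 1.6312e+10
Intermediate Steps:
Function('D')(v, u) = -457 (Function('D')(v, u) = Add(-279, -178) = -457)
U = 104725 (U = Add(104870, -145) = 104725)
Mul(Add(Add(-191150, 225507), Function('D')(-296, 463)), Add(480989, Pow(Add(U, -70808), Rational(1, 2)))) = Mul(Add(Add(-191150, 225507), -457), Add(480989, Pow(Add(104725, -70808), Rational(1, 2)))) = Mul(Add(34357, -457), Add(480989, Pow(33917, Rational(1, 2)))) = Mul(33900, Add(480989, Pow(33917, Rational(1, 2)))) = Add(16305527100, Mul(33900, Pow(33917, Rational(1, 2))))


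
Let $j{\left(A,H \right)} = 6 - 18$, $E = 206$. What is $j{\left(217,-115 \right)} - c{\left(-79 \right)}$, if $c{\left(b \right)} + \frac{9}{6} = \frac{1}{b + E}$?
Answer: $- \frac{2669}{254} \approx -10.508$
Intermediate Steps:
$c{\left(b \right)} = - \frac{3}{2} + \frac{1}{206 + b}$ ($c{\left(b \right)} = - \frac{3}{2} + \frac{1}{b + 206} = - \frac{3}{2} + \frac{1}{206 + b}$)
$j{\left(A,H \right)} = -12$ ($j{\left(A,H \right)} = 6 - 18 = -12$)
$j{\left(217,-115 \right)} - c{\left(-79 \right)} = -12 - \frac{-616 - -237}{2 \left(206 - 79\right)} = -12 - \frac{-616 + 237}{2 \cdot 127} = -12 - \frac{1}{2} \cdot \frac{1}{127} \left(-379\right) = -12 - - \frac{379}{254} = -12 + \frac{379}{254} = - \frac{2669}{254}$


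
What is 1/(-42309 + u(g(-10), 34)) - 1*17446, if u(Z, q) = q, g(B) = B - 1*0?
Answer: -737529651/42275 ≈ -17446.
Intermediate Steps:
g(B) = B (g(B) = B + 0 = B)
1/(-42309 + u(g(-10), 34)) - 1*17446 = 1/(-42309 + 34) - 1*17446 = 1/(-42275) - 17446 = -1/42275 - 17446 = -737529651/42275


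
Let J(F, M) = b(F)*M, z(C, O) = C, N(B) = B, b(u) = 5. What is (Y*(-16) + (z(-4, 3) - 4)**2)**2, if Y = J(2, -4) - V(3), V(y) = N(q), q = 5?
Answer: 215296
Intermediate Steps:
V(y) = 5
J(F, M) = 5*M
Y = -25 (Y = 5*(-4) - 1*5 = -20 - 5 = -25)
(Y*(-16) + (z(-4, 3) - 4)**2)**2 = (-25*(-16) + (-4 - 4)**2)**2 = (400 + (-8)**2)**2 = (400 + 64)**2 = 464**2 = 215296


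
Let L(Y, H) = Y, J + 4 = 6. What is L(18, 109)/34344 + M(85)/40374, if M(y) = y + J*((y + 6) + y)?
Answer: 48565/4279644 ≈ 0.011348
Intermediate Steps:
J = 2 (J = -4 + 6 = 2)
M(y) = 12 + 5*y (M(y) = y + 2*((y + 6) + y) = y + 2*((6 + y) + y) = y + 2*(6 + 2*y) = y + (12 + 4*y) = 12 + 5*y)
L(18, 109)/34344 + M(85)/40374 = 18/34344 + (12 + 5*85)/40374 = 18*(1/34344) + (12 + 425)*(1/40374) = 1/1908 + 437*(1/40374) = 1/1908 + 437/40374 = 48565/4279644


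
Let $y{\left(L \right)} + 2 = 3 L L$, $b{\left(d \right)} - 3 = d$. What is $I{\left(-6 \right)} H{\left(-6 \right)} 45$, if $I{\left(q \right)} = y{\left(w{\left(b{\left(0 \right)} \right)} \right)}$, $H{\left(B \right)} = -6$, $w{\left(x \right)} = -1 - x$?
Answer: $-12420$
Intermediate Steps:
$b{\left(d \right)} = 3 + d$
$y{\left(L \right)} = -2 + 3 L^{2}$ ($y{\left(L \right)} = -2 + 3 L L = -2 + 3 L^{2}$)
$I{\left(q \right)} = 46$ ($I{\left(q \right)} = -2 + 3 \left(-1 - \left(3 + 0\right)\right)^{2} = -2 + 3 \left(-1 - 3\right)^{2} = -2 + 3 \left(-4\right)^{2} = -2 + 3 \cdot 16 = -2 + 48 = 46$)
$I{\left(-6 \right)} H{\left(-6 \right)} 45 = 46 \left(-6\right) 45 = \left(-276\right) 45 = -12420$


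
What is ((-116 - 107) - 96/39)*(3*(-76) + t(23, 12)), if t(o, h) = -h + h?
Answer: 668268/13 ≈ 51405.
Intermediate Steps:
t(o, h) = 0
((-116 - 107) - 96/39)*(3*(-76) + t(23, 12)) = ((-116 - 107) - 96/39)*(3*(-76) + 0) = (-223 - 96*1/39)*(-228 + 0) = (-223 - 32/13)*(-228) = -2931/13*(-228) = 668268/13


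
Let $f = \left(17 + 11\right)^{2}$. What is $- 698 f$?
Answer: $-547232$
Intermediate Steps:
$f = 784$ ($f = 28^{2} = 784$)
$- 698 f = \left(-698\right) 784 = -547232$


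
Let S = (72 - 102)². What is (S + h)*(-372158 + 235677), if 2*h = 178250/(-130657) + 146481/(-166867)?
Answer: -5349418120808639273/43604683238 ≈ -1.2268e+8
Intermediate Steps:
h = -48882810767/43604683238 (h = (178250/(-130657) + 146481/(-166867))/2 = (178250*(-1/130657) + 146481*(-1/166867))/2 = (-178250/130657 - 146481/166867)/2 = (½)*(-48882810767/21802341619) = -48882810767/43604683238 ≈ -1.1210)
S = 900 (S = (-30)² = 900)
(S + h)*(-372158 + 235677) = (900 - 48882810767/43604683238)*(-372158 + 235677) = (39195332103433/43604683238)*(-136481) = -5349418120808639273/43604683238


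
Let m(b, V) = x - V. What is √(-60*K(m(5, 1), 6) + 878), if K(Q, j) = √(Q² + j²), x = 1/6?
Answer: √(878 - 10*√1321) ≈ 22.684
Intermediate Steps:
x = ⅙ ≈ 0.16667
m(b, V) = ⅙ - V
√(-60*K(m(5, 1), 6) + 878) = √(-60*√((⅙ - 1*1)² + 6²) + 878) = √(-60*√((⅙ - 1)² + 36) + 878) = √(-60*√((-⅚)² + 36) + 878) = √(-60*√(25/36 + 36) + 878) = √(-10*√1321 + 878) = √(878 - 10*√1321)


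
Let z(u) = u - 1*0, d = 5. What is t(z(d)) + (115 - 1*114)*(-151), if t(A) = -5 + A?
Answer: -151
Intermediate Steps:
z(u) = u (z(u) = u + 0 = u)
t(z(d)) + (115 - 1*114)*(-151) = (-5 + 5) + (115 - 1*114)*(-151) = 0 + (115 - 114)*(-151) = 0 + 1*(-151) = 0 - 151 = -151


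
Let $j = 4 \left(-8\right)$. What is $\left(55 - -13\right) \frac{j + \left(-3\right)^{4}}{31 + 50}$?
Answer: $\frac{3332}{81} \approx 41.136$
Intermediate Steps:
$j = -32$
$\left(55 - -13\right) \frac{j + \left(-3\right)^{4}}{31 + 50} = \left(55 - -13\right) \frac{-32 + \left(-3\right)^{4}}{31 + 50} = \left(55 + 13\right) \frac{-32 + 81}{81} = 68 \cdot 49 \cdot \frac{1}{81} = 68 \cdot \frac{49}{81} = \frac{3332}{81}$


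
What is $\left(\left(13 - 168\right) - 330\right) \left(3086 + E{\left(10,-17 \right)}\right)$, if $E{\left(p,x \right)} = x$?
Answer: $-1488465$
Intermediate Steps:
$\left(\left(13 - 168\right) - 330\right) \left(3086 + E{\left(10,-17 \right)}\right) = \left(\left(13 - 168\right) - 330\right) \left(3086 - 17\right) = \left(\left(13 - 168\right) - 330\right) 3069 = \left(-155 - 330\right) 3069 = \left(-485\right) 3069 = -1488465$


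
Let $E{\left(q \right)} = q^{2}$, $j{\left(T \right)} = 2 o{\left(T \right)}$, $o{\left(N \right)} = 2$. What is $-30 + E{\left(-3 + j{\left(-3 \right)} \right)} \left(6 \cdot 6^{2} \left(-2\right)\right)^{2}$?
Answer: $186594$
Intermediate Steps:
$j{\left(T \right)} = 4$ ($j{\left(T \right)} = 2 \cdot 2 = 4$)
$-30 + E{\left(-3 + j{\left(-3 \right)} \right)} \left(6 \cdot 6^{2} \left(-2\right)\right)^{2} = -30 + \left(-3 + 4\right)^{2} \left(6 \cdot 6^{2} \left(-2\right)\right)^{2} = -30 + 1^{2} \left(6 \cdot 36 \left(-2\right)\right)^{2} = -30 + 1 \left(216 \left(-2\right)\right)^{2} = -30 + 1 \left(-432\right)^{2} = -30 + 1 \cdot 186624 = -30 + 186624 = 186594$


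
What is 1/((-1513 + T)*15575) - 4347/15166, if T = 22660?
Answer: -1431747575009/4995142386150 ≈ -0.28663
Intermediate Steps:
1/((-1513 + T)*15575) - 4347/15166 = 1/((-1513 + 22660)*15575) - 4347/15166 = (1/15575)/21147 - 4347*1/15166 = (1/21147)*(1/15575) - 4347/15166 = 1/329364525 - 4347/15166 = -1431747575009/4995142386150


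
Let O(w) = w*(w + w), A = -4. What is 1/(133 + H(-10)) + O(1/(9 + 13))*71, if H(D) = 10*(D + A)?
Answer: 255/1694 ≈ 0.15053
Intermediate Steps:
H(D) = -40 + 10*D (H(D) = 10*(D - 4) = 10*(-4 + D) = -40 + 10*D)
O(w) = 2*w² (O(w) = w*(2*w) = 2*w²)
1/(133 + H(-10)) + O(1/(9 + 13))*71 = 1/(133 + (-40 + 10*(-10))) + (2*(1/(9 + 13))²)*71 = 1/(133 + (-40 - 100)) + (2*(1/22)²)*71 = 1/(133 - 140) + (2*(1/22)²)*71 = 1/(-7) + (2*(1/484))*71 = -⅐ + (1/242)*71 = -⅐ + 71/242 = 255/1694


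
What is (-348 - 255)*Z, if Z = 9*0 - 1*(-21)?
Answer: -12663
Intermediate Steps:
Z = 21 (Z = 0 + 21 = 21)
(-348 - 255)*Z = (-348 - 255)*21 = -603*21 = -12663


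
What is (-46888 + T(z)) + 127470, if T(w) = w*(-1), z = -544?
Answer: 81126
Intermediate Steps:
T(w) = -w
(-46888 + T(z)) + 127470 = (-46888 - 1*(-544)) + 127470 = (-46888 + 544) + 127470 = -46344 + 127470 = 81126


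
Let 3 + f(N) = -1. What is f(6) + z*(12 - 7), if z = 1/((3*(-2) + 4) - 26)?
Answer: -117/28 ≈ -4.1786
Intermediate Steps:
f(N) = -4 (f(N) = -3 - 1 = -4)
z = -1/28 (z = 1/((-6 + 4) - 26) = 1/(-2 - 26) = 1/(-28) = -1/28 ≈ -0.035714)
f(6) + z*(12 - 7) = -4 - (12 - 7)/28 = -4 - 1/28*5 = -4 - 5/28 = -117/28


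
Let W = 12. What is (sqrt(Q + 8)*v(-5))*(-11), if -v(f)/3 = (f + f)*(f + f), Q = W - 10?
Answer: 3300*sqrt(10) ≈ 10436.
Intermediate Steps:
Q = 2 (Q = 12 - 10 = 2)
v(f) = -12*f**2 (v(f) = -3*(f + f)*(f + f) = -3*2*f*2*f = -12*f**2)
(sqrt(Q + 8)*v(-5))*(-11) = (sqrt(2 + 8)*(-12*(-5)**2))*(-11) = (sqrt(10)*(-12*25))*(-11) = (sqrt(10)*(-300))*(-11) = -300*sqrt(10)*(-11) = 3300*sqrt(10)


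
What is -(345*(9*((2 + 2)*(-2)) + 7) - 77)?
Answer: 22502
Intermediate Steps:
-(345*(9*((2 + 2)*(-2)) + 7) - 77) = -(345*(9*(4*(-2)) + 7) - 77) = -(345*(9*(-8) + 7) - 77) = -(345*(-72 + 7) - 77) = -(345*(-65) - 77) = -(-22425 - 77) = -1*(-22502) = 22502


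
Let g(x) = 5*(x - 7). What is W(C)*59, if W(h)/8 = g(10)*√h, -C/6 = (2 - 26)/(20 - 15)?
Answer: 16992*√5 ≈ 37995.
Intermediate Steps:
g(x) = -35 + 5*x (g(x) = 5*(-7 + x) = -35 + 5*x)
C = 144/5 (C = -6*(2 - 26)/(20 - 15) = -(-144)/5 = -6*(-24/5) = 144/5 ≈ 28.800)
W(h) = 120*√h (W(h) = 8*((-35 + 5*10)*√h) = 8*((-35 + 50)*√h) = 8*(15*√h) = 120*√h)
W(C)*59 = (120*√(144/5))*59 = (120*(12*√5/5))*59 = (288*√5)*59 = 16992*√5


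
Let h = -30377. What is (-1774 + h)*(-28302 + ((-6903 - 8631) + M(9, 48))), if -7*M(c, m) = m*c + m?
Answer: 1411575876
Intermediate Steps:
M(c, m) = -m/7 - c*m/7 (M(c, m) = -(m*c + m)/7 = -(c*m + m)/7 = -(m + c*m)/7 = -m/7 - c*m/7)
(-1774 + h)*(-28302 + ((-6903 - 8631) + M(9, 48))) = (-1774 - 30377)*(-28302 + ((-6903 - 8631) - ⅐*48*(1 + 9))) = -32151*(-28302 + (-15534 - ⅐*48*10)) = -32151*(-28302 + (-15534 - 480/7)) = -32151*(-28302 - 109218/7) = -32151*(-307332/7) = 1411575876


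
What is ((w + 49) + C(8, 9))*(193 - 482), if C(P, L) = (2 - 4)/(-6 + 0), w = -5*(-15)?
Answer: -107797/3 ≈ -35932.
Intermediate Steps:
w = 75
C(P, L) = ⅓ (C(P, L) = -2/(-6) = -2*(-⅙) = ⅓)
((w + 49) + C(8, 9))*(193 - 482) = ((75 + 49) + ⅓)*(193 - 482) = (124 + ⅓)*(-289) = (373/3)*(-289) = -107797/3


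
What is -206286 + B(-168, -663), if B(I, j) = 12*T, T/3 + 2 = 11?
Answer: -205962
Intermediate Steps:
T = 27 (T = -6 + 3*11 = -6 + 33 = 27)
B(I, j) = 324 (B(I, j) = 12*27 = 324)
-206286 + B(-168, -663) = -206286 + 324 = -205962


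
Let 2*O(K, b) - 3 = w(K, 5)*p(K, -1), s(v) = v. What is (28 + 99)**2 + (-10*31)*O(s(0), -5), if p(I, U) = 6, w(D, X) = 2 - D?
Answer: 13804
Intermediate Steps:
O(K, b) = 15/2 - 3*K (O(K, b) = 3/2 + ((2 - K)*6)/2 = 3/2 + (12 - 6*K)/2 = 3/2 + (6 - 3*K) = 15/2 - 3*K)
(28 + 99)**2 + (-10*31)*O(s(0), -5) = (28 + 99)**2 + (-10*31)*(15/2 - 3*0) = 127**2 - 310*(15/2 + 0) = 16129 - 310*15/2 = 16129 - 2325 = 13804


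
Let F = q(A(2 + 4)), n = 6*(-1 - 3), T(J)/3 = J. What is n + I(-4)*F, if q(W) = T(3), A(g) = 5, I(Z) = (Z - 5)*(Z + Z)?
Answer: 624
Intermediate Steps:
I(Z) = 2*Z*(-5 + Z) (I(Z) = (-5 + Z)*(2*Z) = 2*Z*(-5 + Z))
T(J) = 3*J
n = -24 (n = 6*(-4) = -24)
q(W) = 9 (q(W) = 3*3 = 9)
F = 9
n + I(-4)*F = -24 + (2*(-4)*(-5 - 4))*9 = -24 + (2*(-4)*(-9))*9 = -24 + 72*9 = -24 + 648 = 624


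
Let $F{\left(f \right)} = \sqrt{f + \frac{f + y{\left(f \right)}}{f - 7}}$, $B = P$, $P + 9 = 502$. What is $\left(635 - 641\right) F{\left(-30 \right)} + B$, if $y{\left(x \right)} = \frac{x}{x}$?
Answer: $493 - \frac{6 i \sqrt{39997}}{37} \approx 493.0 - 32.431 i$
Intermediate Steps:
$P = 493$ ($P = -9 + 502 = 493$)
$y{\left(x \right)} = 1$
$B = 493$
$F{\left(f \right)} = \sqrt{f + \frac{1 + f}{-7 + f}}$ ($F{\left(f \right)} = \sqrt{f + \frac{f + 1}{f - 7}} = \sqrt{f + \frac{1 + f}{-7 + f}}$)
$\left(635 - 641\right) F{\left(-30 \right)} + B = \left(635 - 641\right) \sqrt{\frac{1 - 30 - 30 \left(-7 - 30\right)}{-7 - 30}} + 493 = \left(635 - 641\right) \sqrt{\frac{1 - 30 - -1110}{-37}} + 493 = - 6 \sqrt{- \frac{1 - 30 + 1110}{37}} + 493 = - 6 \sqrt{\left(- \frac{1}{37}\right) 1081} + 493 = - 6 \sqrt{- \frac{1081}{37}} + 493 = - 6 \frac{i \sqrt{39997}}{37} + 493 = - \frac{6 i \sqrt{39997}}{37} + 493 = 493 - \frac{6 i \sqrt{39997}}{37}$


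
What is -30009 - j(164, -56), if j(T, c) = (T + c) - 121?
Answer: -29996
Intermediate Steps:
j(T, c) = -121 + T + c
-30009 - j(164, -56) = -30009 - (-121 + 164 - 56) = -30009 - 1*(-13) = -30009 + 13 = -29996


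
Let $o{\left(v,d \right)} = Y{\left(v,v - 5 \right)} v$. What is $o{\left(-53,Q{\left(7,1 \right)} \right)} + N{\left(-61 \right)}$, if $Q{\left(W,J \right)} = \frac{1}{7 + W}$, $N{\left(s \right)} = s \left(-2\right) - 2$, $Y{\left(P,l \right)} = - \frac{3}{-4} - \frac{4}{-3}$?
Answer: $\frac{115}{12} \approx 9.5833$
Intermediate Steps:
$Y{\left(P,l \right)} = \frac{25}{12}$ ($Y{\left(P,l \right)} = \left(-3\right) \left(- \frac{1}{4}\right) - - \frac{4}{3} = \frac{3}{4} + \frac{4}{3} = \frac{25}{12}$)
$N{\left(s \right)} = -2 - 2 s$ ($N{\left(s \right)} = - 2 s - 2 = -2 - 2 s$)
$o{\left(v,d \right)} = \frac{25 v}{12}$
$o{\left(-53,Q{\left(7,1 \right)} \right)} + N{\left(-61 \right)} = \frac{25}{12} \left(-53\right) - -120 = - \frac{1325}{12} + \left(-2 + 122\right) = - \frac{1325}{12} + 120 = \frac{115}{12}$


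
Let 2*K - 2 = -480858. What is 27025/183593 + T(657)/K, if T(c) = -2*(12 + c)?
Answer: 3371607067/22070448902 ≈ 0.15277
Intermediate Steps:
K = -240428 (K = 1 + (1/2)*(-480858) = 1 - 240429 = -240428)
T(c) = -24 - 2*c
27025/183593 + T(657)/K = 27025/183593 + (-24 - 2*657)/(-240428) = 27025*(1/183593) + (-24 - 1314)*(-1/240428) = 27025/183593 - 1338*(-1/240428) = 27025/183593 + 669/120214 = 3371607067/22070448902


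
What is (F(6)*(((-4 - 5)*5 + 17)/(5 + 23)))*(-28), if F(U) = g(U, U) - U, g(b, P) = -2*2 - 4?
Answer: -392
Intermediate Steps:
g(b, P) = -8 (g(b, P) = -4 - 4 = -8)
F(U) = -8 - U
(F(6)*(((-4 - 5)*5 + 17)/(5 + 23)))*(-28) = ((-8 - 1*6)*(((-4 - 5)*5 + 17)/(5 + 23)))*(-28) = ((-8 - 6)*((-9*5 + 17)/28))*(-28) = -14*(-45 + 17)/28*(-28) = -(-392)/28*(-28) = -14*(-1)*(-28) = 14*(-28) = -392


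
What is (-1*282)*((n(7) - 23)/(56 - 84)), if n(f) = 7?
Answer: -1128/7 ≈ -161.14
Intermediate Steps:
(-1*282)*((n(7) - 23)/(56 - 84)) = (-1*282)*((7 - 23)/(56 - 84)) = -(-4512)/(-28) = -(-4512)*(-1)/28 = -282*4/7 = -1128/7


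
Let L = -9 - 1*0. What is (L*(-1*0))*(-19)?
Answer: 0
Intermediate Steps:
L = -9 (L = -9 + 0 = -9)
(L*(-1*0))*(-19) = -(-9)*0*(-19) = -9*0*(-19) = 0*(-19) = 0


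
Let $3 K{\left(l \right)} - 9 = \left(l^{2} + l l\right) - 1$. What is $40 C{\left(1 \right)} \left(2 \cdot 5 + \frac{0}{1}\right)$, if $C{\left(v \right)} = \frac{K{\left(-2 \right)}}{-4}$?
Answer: $- \frac{1600}{3} \approx -533.33$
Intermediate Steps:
$K{\left(l \right)} = \frac{8}{3} + \frac{2 l^{2}}{3}$ ($K{\left(l \right)} = 3 + \frac{\left(l^{2} + l l\right) - 1}{3} = 3 + \frac{\left(l^{2} + l^{2}\right) - 1}{3} = 3 + \frac{2 l^{2} - 1}{3} = 3 + \frac{-1 + 2 l^{2}}{3} = 3 + \left(- \frac{1}{3} + \frac{2 l^{2}}{3}\right) = \frac{8}{3} + \frac{2 l^{2}}{3}$)
$C{\left(v \right)} = - \frac{4}{3}$ ($C{\left(v \right)} = \frac{\frac{8}{3} + \frac{2 \left(-2\right)^{2}}{3}}{-4} = \left(\frac{8}{3} + \frac{2}{3} \cdot 4\right) \left(- \frac{1}{4}\right) = \left(\frac{8}{3} + \frac{8}{3}\right) \left(- \frac{1}{4}\right) = \frac{16}{3} \left(- \frac{1}{4}\right) = - \frac{4}{3}$)
$40 C{\left(1 \right)} \left(2 \cdot 5 + \frac{0}{1}\right) = 40 \left(- \frac{4}{3}\right) \left(2 \cdot 5 + \frac{0}{1}\right) = - \frac{160 \left(10 + 0 \cdot 1\right)}{3} = - \frac{160 \left(10 + 0\right)}{3} = \left(- \frac{160}{3}\right) 10 = - \frac{1600}{3}$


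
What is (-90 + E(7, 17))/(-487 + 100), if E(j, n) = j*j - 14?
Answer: 55/387 ≈ 0.14212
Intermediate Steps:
E(j, n) = -14 + j² (E(j, n) = j² - 14 = -14 + j²)
(-90 + E(7, 17))/(-487 + 100) = (-90 + (-14 + 7²))/(-487 + 100) = (-90 + (-14 + 49))/(-387) = (-90 + 35)*(-1/387) = -55*(-1/387) = 55/387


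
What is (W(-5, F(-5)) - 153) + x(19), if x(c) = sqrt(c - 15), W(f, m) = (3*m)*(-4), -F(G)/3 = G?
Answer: -331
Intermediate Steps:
F(G) = -3*G
W(f, m) = -12*m
x(c) = sqrt(-15 + c)
(W(-5, F(-5)) - 153) + x(19) = (-(-36)*(-5) - 153) + sqrt(-15 + 19) = (-12*15 - 153) + sqrt(4) = (-180 - 153) + 2 = -333 + 2 = -331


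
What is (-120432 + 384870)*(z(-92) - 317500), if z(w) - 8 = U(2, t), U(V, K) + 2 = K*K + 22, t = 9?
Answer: -83930241258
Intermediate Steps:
U(V, K) = 20 + K² (U(V, K) = -2 + (K*K + 22) = -2 + (K² + 22) = -2 + (22 + K²) = 20 + K²)
z(w) = 109 (z(w) = 8 + (20 + 9²) = 8 + (20 + 81) = 8 + 101 = 109)
(-120432 + 384870)*(z(-92) - 317500) = (-120432 + 384870)*(109 - 317500) = 264438*(-317391) = -83930241258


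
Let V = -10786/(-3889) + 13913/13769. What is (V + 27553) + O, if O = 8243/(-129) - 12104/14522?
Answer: 1378902738905255345/50156415347829 ≈ 27492.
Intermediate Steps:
O = -60633131/936669 (O = 8243*(-1/129) - 12104*1/14522 = -8243/129 - 6052/7261 = -60633131/936669 ≈ -64.733)
V = 202620091/53547641 (V = -10786*(-1/3889) + 13913*(1/13769) = 10786/3889 + 13913/13769 = 202620091/53547641 ≈ 3.7839)
(V + 27553) + O = (202620091/53547641 + 27553) - 60633131/936669 = 1475600772564/53547641 - 60633131/936669 = 1378902738905255345/50156415347829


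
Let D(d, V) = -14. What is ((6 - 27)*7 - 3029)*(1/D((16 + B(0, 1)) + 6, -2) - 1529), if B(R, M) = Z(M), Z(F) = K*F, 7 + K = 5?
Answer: 33994316/7 ≈ 4.8563e+6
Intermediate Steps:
K = -2 (K = -7 + 5 = -2)
Z(F) = -2*F
B(R, M) = -2*M
((6 - 27)*7 - 3029)*(1/D((16 + B(0, 1)) + 6, -2) - 1529) = ((6 - 27)*7 - 3029)*(1/(-14) - 1529) = (-21*7 - 3029)*(-1/14 - 1529) = (-147 - 3029)*(-21407/14) = -3176*(-21407/14) = 33994316/7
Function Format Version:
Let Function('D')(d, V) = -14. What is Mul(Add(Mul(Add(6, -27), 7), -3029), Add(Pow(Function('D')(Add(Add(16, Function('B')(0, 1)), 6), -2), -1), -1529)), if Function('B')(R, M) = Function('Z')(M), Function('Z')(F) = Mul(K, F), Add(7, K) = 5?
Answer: Rational(33994316, 7) ≈ 4.8563e+6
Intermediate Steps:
K = -2 (K = Add(-7, 5) = -2)
Function('Z')(F) = Mul(-2, F)
Function('B')(R, M) = Mul(-2, M)
Mul(Add(Mul(Add(6, -27), 7), -3029), Add(Pow(Function('D')(Add(Add(16, Function('B')(0, 1)), 6), -2), -1), -1529)) = Mul(Add(Mul(Add(6, -27), 7), -3029), Add(Pow(-14, -1), -1529)) = Mul(Add(Mul(-21, 7), -3029), Add(Rational(-1, 14), -1529)) = Mul(Add(-147, -3029), Rational(-21407, 14)) = Mul(-3176, Rational(-21407, 14)) = Rational(33994316, 7)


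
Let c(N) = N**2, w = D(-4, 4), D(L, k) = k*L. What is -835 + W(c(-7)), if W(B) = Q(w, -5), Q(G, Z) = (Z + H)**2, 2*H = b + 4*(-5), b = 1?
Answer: -2499/4 ≈ -624.75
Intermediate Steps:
D(L, k) = L*k
w = -16 (w = -4*4 = -16)
H = -19/2 (H = (1 + 4*(-5))/2 = (1 - 20)/2 = (1/2)*(-19) = -19/2 ≈ -9.5000)
Q(G, Z) = (-19/2 + Z)**2 (Q(G, Z) = (Z - 19/2)**2 = (-19/2 + Z)**2)
W(B) = 841/4 (W(B) = (-19 + 2*(-5))**2/4 = (-19 - 10)**2/4 = (1/4)*(-29)**2 = (1/4)*841 = 841/4)
-835 + W(c(-7)) = -835 + 841/4 = -2499/4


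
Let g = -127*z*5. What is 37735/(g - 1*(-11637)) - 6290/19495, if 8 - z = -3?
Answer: 141276549/18138148 ≈ 7.7889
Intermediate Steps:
z = 11 (z = 8 - 1*(-3) = 8 + 3 = 11)
g = -6985 (g = -1397*5 = -127*55 = -6985)
37735/(g - 1*(-11637)) - 6290/19495 = 37735/(-6985 - 1*(-11637)) - 6290/19495 = 37735/(-6985 + 11637) - 6290*1/19495 = 37735/4652 - 1258/3899 = 141276549/18138148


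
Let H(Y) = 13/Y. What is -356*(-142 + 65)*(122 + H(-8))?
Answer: 6599439/2 ≈ 3.2997e+6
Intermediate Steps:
-356*(-142 + 65)*(122 + H(-8)) = -356*(-142 + 65)*(122 + 13/(-8)) = -(-27412)*(122 + 13*(-1/8)) = -(-27412)*(122 - 13/8) = -(-27412)*963/8 = -356*(-74151/8) = 6599439/2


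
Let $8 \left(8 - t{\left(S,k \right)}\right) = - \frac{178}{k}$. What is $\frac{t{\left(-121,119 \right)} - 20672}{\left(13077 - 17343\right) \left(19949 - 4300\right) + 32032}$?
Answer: $\frac{9835975}{31761862552} \approx 0.00030968$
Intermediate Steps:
$t{\left(S,k \right)} = 8 + \frac{89}{4 k}$ ($t{\left(S,k \right)} = 8 - \frac{\left(-178\right) \frac{1}{k}}{8} = 8 + \frac{89}{4 k}$)
$\frac{t{\left(-121,119 \right)} - 20672}{\left(13077 - 17343\right) \left(19949 - 4300\right) + 32032} = \frac{\left(8 + \frac{89}{4 \cdot 119}\right) - 20672}{\left(13077 - 17343\right) \left(19949 - 4300\right) + 32032} = \frac{\left(8 + \frac{89}{4} \cdot \frac{1}{119}\right) - 20672}{\left(-4266\right) 15649 + 32032} = \frac{\left(8 + \frac{89}{476}\right) - 20672}{-66758634 + 32032} = \frac{\frac{3897}{476} - 20672}{-66726602} = \left(- \frac{9835975}{476}\right) \left(- \frac{1}{66726602}\right) = \frac{9835975}{31761862552}$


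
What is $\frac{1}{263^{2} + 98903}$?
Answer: $\frac{1}{168072} \approx 5.9498 \cdot 10^{-6}$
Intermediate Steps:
$\frac{1}{263^{2} + 98903} = \frac{1}{69169 + 98903} = \frac{1}{168072}$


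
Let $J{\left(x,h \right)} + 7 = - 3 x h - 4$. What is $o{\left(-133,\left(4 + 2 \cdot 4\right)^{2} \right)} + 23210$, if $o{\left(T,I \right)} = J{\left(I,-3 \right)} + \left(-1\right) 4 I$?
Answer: $23919$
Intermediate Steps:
$J{\left(x,h \right)} = -11 - 3 h x$ ($J{\left(x,h \right)} = -7 + \left(- 3 x h - 4\right) = -7 - \left(4 + 3 h x\right) = -11 - 3 h x$)
$o{\left(T,I \right)} = -11 + 5 I$ ($o{\left(T,I \right)} = \left(-11 - - 9 I\right) + \left(-1\right) 4 I = \left(-11 + 9 I\right) - 4 I = -11 + 5 I$)
$o{\left(-133,\left(4 + 2 \cdot 4\right)^{2} \right)} + 23210 = \left(-11 + 5 \left(4 + 2 \cdot 4\right)^{2}\right) + 23210 = \left(-11 + 5 \left(4 + 8\right)^{2}\right) + 23210 = \left(-11 + 5 \cdot 12^{2}\right) + 23210 = \left(-11 + 5 \cdot 144\right) + 23210 = \left(-11 + 720\right) + 23210 = 709 + 23210 = 23919$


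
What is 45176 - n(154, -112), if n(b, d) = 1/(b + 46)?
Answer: 9035199/200 ≈ 45176.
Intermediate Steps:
n(b, d) = 1/(46 + b)
45176 - n(154, -112) = 45176 - 1/(46 + 154) = 45176 - 1/200 = 9035199/200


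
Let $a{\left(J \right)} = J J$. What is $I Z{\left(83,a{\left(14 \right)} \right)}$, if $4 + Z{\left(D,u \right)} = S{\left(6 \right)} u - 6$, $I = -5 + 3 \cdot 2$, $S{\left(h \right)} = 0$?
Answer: $-10$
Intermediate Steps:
$a{\left(J \right)} = J^{2}$
$I = 1$ ($I = -5 + 6 = 1$)
$Z{\left(D,u \right)} = -10$ ($Z{\left(D,u \right)} = -4 - \left(6 + 0 u\right) = -4 + \left(0 - 6\right) = -4 - 6 = -10$)
$I Z{\left(83,a{\left(14 \right)} \right)} = 1 \left(-10\right) = -10$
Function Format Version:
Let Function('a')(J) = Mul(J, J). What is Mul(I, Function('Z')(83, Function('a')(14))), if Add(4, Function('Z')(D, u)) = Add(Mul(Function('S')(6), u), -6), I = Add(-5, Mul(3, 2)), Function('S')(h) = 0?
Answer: -10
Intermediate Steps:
Function('a')(J) = Pow(J, 2)
I = 1 (I = Add(-5, 6) = 1)
Function('Z')(D, u) = -10 (Function('Z')(D, u) = Add(-4, Add(Mul(0, u), -6)) = Add(-4, Add(0, -6)) = Add(-4, -6) = -10)
Mul(I, Function('Z')(83, Function('a')(14))) = Mul(1, -10) = -10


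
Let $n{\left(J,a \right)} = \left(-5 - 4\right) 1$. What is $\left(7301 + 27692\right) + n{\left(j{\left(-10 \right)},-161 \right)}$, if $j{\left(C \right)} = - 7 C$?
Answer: $34984$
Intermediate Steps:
$n{\left(J,a \right)} = -9$ ($n{\left(J,a \right)} = \left(-9\right) 1 = -9$)
$\left(7301 + 27692\right) + n{\left(j{\left(-10 \right)},-161 \right)} = \left(7301 + 27692\right) - 9 = 34993 - 9 = 34984$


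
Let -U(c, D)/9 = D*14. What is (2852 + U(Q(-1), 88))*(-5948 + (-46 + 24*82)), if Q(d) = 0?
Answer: 33158136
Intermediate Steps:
U(c, D) = -126*D (U(c, D) = -9*D*14 = -126*D)
(2852 + U(Q(-1), 88))*(-5948 + (-46 + 24*82)) = (2852 - 126*88)*(-5948 + (-46 + 24*82)) = (2852 - 11088)*(-5948 + (-46 + 1968)) = -8236*(-5948 + 1922) = -8236*(-4026) = 33158136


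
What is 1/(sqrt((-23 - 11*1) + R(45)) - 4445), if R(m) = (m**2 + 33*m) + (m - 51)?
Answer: -889/3950911 - sqrt(3470)/19754555 ≈ -0.00022799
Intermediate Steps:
R(m) = -51 + m**2 + 34*m (R(m) = (m**2 + 33*m) + (-51 + m) = -51 + m**2 + 34*m)
1/(sqrt((-23 - 11*1) + R(45)) - 4445) = 1/(sqrt((-23 - 11*1) + (-51 + 45**2 + 34*45)) - 4445) = 1/(sqrt((-23 - 11) + (-51 + 2025 + 1530)) - 4445) = 1/(sqrt(-34 + 3504) - 4445) = 1/(sqrt(3470) - 4445) = 1/(-4445 + sqrt(3470))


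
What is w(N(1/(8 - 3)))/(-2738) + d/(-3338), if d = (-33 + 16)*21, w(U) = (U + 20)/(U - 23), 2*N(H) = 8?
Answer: 9325983/86824718 ≈ 0.10741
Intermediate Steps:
N(H) = 4 (N(H) = (1/2)*8 = 4)
w(U) = (20 + U)/(-23 + U)
d = -357 (d = -17*21 = -357)
w(N(1/(8 - 3)))/(-2738) + d/(-3338) = ((20 + 4)/(-23 + 4))/(-2738) - 357/(-3338) = (24/(-19))*(-1/2738) - 357*(-1/3338) = -1/19*24*(-1/2738) + 357/3338 = -24/19*(-1/2738) + 357/3338 = 12/26011 + 357/3338 = 9325983/86824718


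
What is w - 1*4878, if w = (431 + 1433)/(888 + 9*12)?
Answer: -1214156/249 ≈ -4876.1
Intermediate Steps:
w = 466/249 (w = 1864/(888 + 108) = 1864/996 = 1864*(1/996) = 466/249 ≈ 1.8715)
w - 1*4878 = 466/249 - 1*4878 = 466/249 - 4878 = -1214156/249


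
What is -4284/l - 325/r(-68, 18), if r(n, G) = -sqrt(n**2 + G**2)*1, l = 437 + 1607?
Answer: -153/73 + 325*sqrt(1237)/2474 ≈ 2.5244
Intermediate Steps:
l = 2044
r(n, G) = -sqrt(G**2 + n**2) (r(n, G) = -sqrt(G**2 + n**2)*1 = -sqrt(G**2 + n**2))
-4284/l - 325/r(-68, 18) = -4284/2044 - 325*(-1/sqrt(18**2 + (-68)**2)) = -4284*1/2044 - 325*(-1/sqrt(324 + 4624)) = -153/73 - 325*(-sqrt(1237)/2474) = -153/73 - (-325)*sqrt(1237)/2474 = -153/73 + 325*sqrt(1237)/2474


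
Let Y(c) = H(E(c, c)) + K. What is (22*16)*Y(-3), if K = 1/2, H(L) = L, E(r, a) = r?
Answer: -880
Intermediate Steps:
K = ½ ≈ 0.50000
Y(c) = ½ + c (Y(c) = c + ½ = ½ + c)
(22*16)*Y(-3) = (22*16)*(½ - 3) = 352*(-5/2) = -880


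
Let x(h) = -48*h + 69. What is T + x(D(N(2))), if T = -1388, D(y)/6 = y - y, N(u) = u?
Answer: -1319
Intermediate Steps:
D(y) = 0 (D(y) = 6*(y - y) = 6*0 = 0)
x(h) = 69 - 48*h
T + x(D(N(2))) = -1388 + (69 - 48*0) = -1388 + (69 + 0) = -1388 + 69 = -1319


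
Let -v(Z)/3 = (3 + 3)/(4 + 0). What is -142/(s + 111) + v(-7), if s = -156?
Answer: -121/90 ≈ -1.3444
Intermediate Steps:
v(Z) = -9/2 (v(Z) = -3*(3 + 3)/(4 + 0) = -18/4 = -3*3/2 = -9/2)
-142/(s + 111) + v(-7) = -142/(-156 + 111) - 9/2 = -142/(-45) - 9/2 = -1/45*(-142) - 9/2 = 142/45 - 9/2 = -121/90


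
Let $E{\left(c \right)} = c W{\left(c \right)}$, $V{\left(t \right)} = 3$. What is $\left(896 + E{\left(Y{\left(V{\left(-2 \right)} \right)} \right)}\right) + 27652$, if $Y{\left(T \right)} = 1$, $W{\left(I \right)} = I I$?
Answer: $28549$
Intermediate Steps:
$W{\left(I \right)} = I^{2}$
$E{\left(c \right)} = c^{3}$ ($E{\left(c \right)} = c c^{2} = c^{3}$)
$\left(896 + E{\left(Y{\left(V{\left(-2 \right)} \right)} \right)}\right) + 27652 = \left(896 + 1^{3}\right) + 27652 = \left(896 + 1\right) + 27652 = 897 + 27652 = 28549$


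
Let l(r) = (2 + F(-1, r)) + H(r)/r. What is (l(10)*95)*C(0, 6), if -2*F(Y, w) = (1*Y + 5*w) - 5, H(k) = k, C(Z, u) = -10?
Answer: 18050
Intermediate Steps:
F(Y, w) = 5/2 - 5*w/2 - Y/2 (F(Y, w) = -((1*Y + 5*w) - 5)/2 = -((Y + 5*w) - 5)/2 = -(-5 + Y + 5*w)/2 = 5/2 - 5*w/2 - Y/2)
l(r) = 6 - 5*r/2 (l(r) = (2 + (5/2 - 5*r/2 - ½*(-1))) + r/r = (2 + (5/2 - 5*r/2 + ½)) + 1 = (2 + (3 - 5*r/2)) + 1 = (5 - 5*r/2) + 1 = 6 - 5*r/2)
(l(10)*95)*C(0, 6) = ((6 - 5/2*10)*95)*(-10) = ((6 - 25)*95)*(-10) = -19*95*(-10) = -1805*(-10) = 18050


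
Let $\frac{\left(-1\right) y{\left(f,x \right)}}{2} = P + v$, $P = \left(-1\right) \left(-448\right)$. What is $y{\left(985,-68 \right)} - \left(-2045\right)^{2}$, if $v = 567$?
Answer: $-4184055$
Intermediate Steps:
$P = 448$
$y{\left(f,x \right)} = -2030$ ($y{\left(f,x \right)} = - 2 \left(448 + 567\right) = \left(-2\right) 1015 = -2030$)
$y{\left(985,-68 \right)} - \left(-2045\right)^{2} = -2030 - \left(-2045\right)^{2} = -2030 - 4182025 = -4184055$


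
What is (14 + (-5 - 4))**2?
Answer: 25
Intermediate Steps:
(14 + (-5 - 4))**2 = (14 - 9)**2 = 5**2 = 25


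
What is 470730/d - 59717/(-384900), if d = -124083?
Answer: -1135778513/312153900 ≈ -3.6385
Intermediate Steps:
470730/d - 59717/(-384900) = 470730/(-124083) - 59717/(-384900) = 470730*(-1/124083) - 59717*(-1/384900) = -9230/2433 + 59717/384900 = -1135778513/312153900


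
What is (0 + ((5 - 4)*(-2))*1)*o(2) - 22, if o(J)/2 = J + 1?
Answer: -34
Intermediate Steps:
o(J) = 2 + 2*J (o(J) = 2*(J + 1) = 2*(1 + J) = 2 + 2*J)
(0 + ((5 - 4)*(-2))*1)*o(2) - 22 = (0 + ((5 - 4)*(-2))*1)*(2 + 2*2) - 22 = (0 + (1*(-2))*1)*(2 + 4) - 22 = (0 - 2*1)*6 - 22 = (0 - 2)*6 - 22 = -2*6 - 22 = -12 - 22 = -34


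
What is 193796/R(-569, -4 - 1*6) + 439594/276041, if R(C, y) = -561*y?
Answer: 27980881988/774295005 ≈ 36.137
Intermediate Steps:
193796/R(-569, -4 - 1*6) + 439594/276041 = 193796/((-561*(-4 - 1*6))) + 439594/276041 = 193796/((-561*(-4 - 6))) + 439594*(1/276041) = 193796/((-561*(-10))) + 439594/276041 = 193796/5610 + 439594/276041 = 193796*(1/5610) + 439594/276041 = 96898/2805 + 439594/276041 = 27980881988/774295005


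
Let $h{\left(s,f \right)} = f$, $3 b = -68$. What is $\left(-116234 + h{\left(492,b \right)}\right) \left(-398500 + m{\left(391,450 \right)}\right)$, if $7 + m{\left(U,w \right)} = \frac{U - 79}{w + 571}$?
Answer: $\frac{141905910587950}{3063} \approx 4.6329 \cdot 10^{10}$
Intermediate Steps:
$b = - \frac{68}{3}$ ($b = \frac{1}{3} \left(-68\right) = - \frac{68}{3} \approx -22.667$)
$m{\left(U,w \right)} = -7 + \frac{-79 + U}{571 + w}$ ($m{\left(U,w \right)} = -7 + \frac{U - 79}{w + 571} = -7 + \frac{-79 + U}{571 + w}$)
$\left(-116234 + h{\left(492,b \right)}\right) \left(-398500 + m{\left(391,450 \right)}\right) = \left(-116234 - \frac{68}{3}\right) \left(-398500 + \frac{-4076 + 391 - 3150}{571 + 450}\right) = - \frac{348770 \left(-398500 + \frac{-4076 + 391 - 3150}{1021}\right)}{3} = - \frac{348770 \left(-398500 + \frac{1}{1021} \left(-6835\right)\right)}{3} = - \frac{348770 \left(-398500 - \frac{6835}{1021}\right)}{3} = \left(- \frac{348770}{3}\right) \left(- \frac{406875335}{1021}\right) = \frac{141905910587950}{3063}$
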